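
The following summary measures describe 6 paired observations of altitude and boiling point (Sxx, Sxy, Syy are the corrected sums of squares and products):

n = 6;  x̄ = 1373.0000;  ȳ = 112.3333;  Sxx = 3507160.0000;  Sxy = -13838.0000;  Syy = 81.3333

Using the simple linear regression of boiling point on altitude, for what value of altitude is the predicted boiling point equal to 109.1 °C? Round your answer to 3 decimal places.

b = Sxy/Sxx = -13838/3507160 = -0.003946
a = ȳ − b·x̄ = 112.3333 − (-0.003946)·1373 = 117.750667
Set a + b·x = 109.1: x = (109.1 − 117.750667) / (-0.003946) = 2192.460936

2192.461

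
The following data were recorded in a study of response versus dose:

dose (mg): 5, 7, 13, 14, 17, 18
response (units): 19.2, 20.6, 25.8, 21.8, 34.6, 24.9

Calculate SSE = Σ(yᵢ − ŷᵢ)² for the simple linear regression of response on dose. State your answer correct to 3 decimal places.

74.667

n = 6, Σx = 74, Σy = 146.9, Σxy = 1917.2, Σx² = 1052, Σy² = 3751.05
Sxx = Σx² − (Σx)²/n = 1052 − 912.666667 = 139.333333
Sxy = Σxy − (Σx)(Σy)/n = 1917.2 − 1811.766667 = 105.433333
Syy = Σy² − (Σy)²/n = 3751.05 − 3596.601667 = 154.448333
b = Sxy/Sxx = 105.433333/139.333333 = 0.756699
SSE = Syy − b·Sxy = 154.448333 − 0.756699·105.433333 = 74.667081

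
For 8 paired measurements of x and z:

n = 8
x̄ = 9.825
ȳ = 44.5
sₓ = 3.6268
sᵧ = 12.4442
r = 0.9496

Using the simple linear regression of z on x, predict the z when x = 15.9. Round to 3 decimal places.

b = r · sᵧ/sₓ = 0.9496 · 12.4442/3.6268 = 3.258248
a = ȳ − b·x̄ = 44.5 − 3.258248·9.825 = 12.487718
ŷ(15.9) = a + b·15.9 = 12.487718 + 3.258248·15.9 = 64.293854

64.294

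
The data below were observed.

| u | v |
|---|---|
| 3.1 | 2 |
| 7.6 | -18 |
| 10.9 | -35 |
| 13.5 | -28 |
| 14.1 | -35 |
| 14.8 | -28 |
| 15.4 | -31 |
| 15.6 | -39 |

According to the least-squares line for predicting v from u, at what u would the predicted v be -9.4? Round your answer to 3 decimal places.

n = 8, Σx = 95, Σy = -212, Σxy = -2883.8, Σx² = 1266.8
Sxx = Σx² − (Σx)²/n = 1266.8 − 1128.125 = 138.675
Sxy = Σxy − (Σx)(Σy)/n = -2883.8 − (-2517.5) = -366.3
b = Sxy/Sxx = -366.3/138.675 = -2.641428
a = ȳ − b·x̄ = -26.5 − (-2.641428)·11.875 = 4.866955
Set a + b·x = -9.4: x = (-9.4 − 4.866955) / (-2.641428) = 5.401229

5.401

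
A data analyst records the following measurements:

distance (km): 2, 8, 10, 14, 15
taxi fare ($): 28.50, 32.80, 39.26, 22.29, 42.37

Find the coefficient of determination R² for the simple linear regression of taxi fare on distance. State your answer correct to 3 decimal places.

0.057

n = 5, Σx = 49, Σy = 165.22, Σxy = 1659.61, Σx² = 589, Σy² = 5721.4986
Sxx = Σx² − (Σx)²/n = 589 − 480.2 = 108.8
Sxy = Σxy − (Σx)(Σy)/n = 1659.61 − 1619.156 = 40.454
Syy = Σy² − (Σy)²/n = 5721.4986 − 5459.52968 = 261.96892
R² = Sxy²/(Sxx·Syy) = (40.454)²/(108.8·261.96892) = 0.057417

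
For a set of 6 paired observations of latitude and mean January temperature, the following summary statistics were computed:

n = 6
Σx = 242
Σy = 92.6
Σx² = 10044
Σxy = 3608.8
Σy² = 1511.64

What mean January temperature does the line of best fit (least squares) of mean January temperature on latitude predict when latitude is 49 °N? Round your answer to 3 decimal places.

11.577

Sxx = Σx² − (Σx)²/n = 10044 − 9760.666667 = 283.333333
Sxy = Σxy − (Σx)(Σy)/n = 3608.8 − 3734.866667 = -126.066667
b = Sxy/Sxx = -126.066667/283.333333 = -0.444941
a = ȳ − b·x̄ = 15.433333 − (-0.444941)·40.333333 = 33.379294
ŷ(49) = a + b·49 = 33.379294 + (-0.444941)·49 = 11.577176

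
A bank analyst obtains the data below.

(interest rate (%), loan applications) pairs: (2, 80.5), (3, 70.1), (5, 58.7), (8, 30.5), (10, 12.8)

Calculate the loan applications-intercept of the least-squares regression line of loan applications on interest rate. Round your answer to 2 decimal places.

97.32

n = 5, Σx = 28, Σy = 252.6, Σxy = 1036.8, Σx² = 202
Sxx = Σx² − (Σx)²/n = 202 − 156.8 = 45.2
Sxy = Σxy − (Σx)(Σy)/n = 1036.8 − 1414.56 = -377.76
b = Sxy/Sxx = -377.76/45.2 = -8.357522
a = ȳ − b·x̄ = 50.52 − (-8.357522)·5.6 = 97.322124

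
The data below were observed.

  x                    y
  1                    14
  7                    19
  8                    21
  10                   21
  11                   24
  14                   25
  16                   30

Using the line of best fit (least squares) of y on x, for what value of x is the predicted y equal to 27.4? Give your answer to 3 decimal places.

14.998

n = 7, Σx = 67, Σy = 154, Σxy = 1619, Σx² = 787
Sxx = Σx² − (Σx)²/n = 787 − 641.285714 = 145.714286
Sxy = Σxy − (Σx)(Σy)/n = 1619 − 1474 = 145
b = Sxy/Sxx = 145/145.714286 = 0.995098
a = ȳ − b·x̄ = 22 − 0.995098·9.571429 = 12.475490
Set a + b·x = 27.4: x = (27.4 − 12.475490) / 0.995098 = 14.998030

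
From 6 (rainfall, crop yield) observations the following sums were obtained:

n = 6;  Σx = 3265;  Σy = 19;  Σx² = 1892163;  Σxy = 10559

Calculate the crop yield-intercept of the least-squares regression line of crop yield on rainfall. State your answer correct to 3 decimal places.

2.131

Sxx = Σx² − (Σx)²/n = 1892163 − 1776704.166667 = 115458.833333
Sxy = Σxy − (Σx)(Σy)/n = 10559 − 10339.166667 = 219.833333
b = Sxy/Sxx = 219.833333/115458.833333 = 0.001904
a = ȳ − b·x̄ = 3.166667 − 0.001904·544.166667 = 2.130575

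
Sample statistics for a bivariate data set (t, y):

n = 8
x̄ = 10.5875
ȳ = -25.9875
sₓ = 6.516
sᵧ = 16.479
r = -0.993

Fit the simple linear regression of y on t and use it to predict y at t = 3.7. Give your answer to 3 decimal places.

-8.691

b = r · sᵧ/sₓ = -0.993 · 16.479/6.516 = -2.511302
a = ȳ − b·x̄ = -25.9875 − (-2.511302)·10.5875 = 0.600915
ŷ(3.7) = a + b·3.7 = 0.600915 + (-2.511302)·3.7 = -8.690904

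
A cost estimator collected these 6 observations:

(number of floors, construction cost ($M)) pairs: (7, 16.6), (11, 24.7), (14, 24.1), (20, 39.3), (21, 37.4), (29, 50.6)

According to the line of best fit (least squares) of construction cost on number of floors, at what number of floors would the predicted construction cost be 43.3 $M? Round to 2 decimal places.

24.19

n = 6, Σx = 102, Σy = 192.7, Σxy = 3764.1, Σx² = 2048
Sxx = Σx² − (Σx)²/n = 2048 − 1734 = 314
Sxy = Σxy − (Σx)(Σy)/n = 3764.1 − 3275.9 = 488.2
b = Sxy/Sxx = 488.2/314 = 1.554777
a = ȳ − b·x̄ = 32.116667 − 1.554777·17 = 5.685456
Set a + b·x = 43.3: x = (43.3 − 5.685456) / 1.554777 = 24.192885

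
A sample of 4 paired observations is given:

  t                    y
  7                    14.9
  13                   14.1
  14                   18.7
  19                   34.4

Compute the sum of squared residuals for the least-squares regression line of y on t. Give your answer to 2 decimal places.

n = 4, Σx = 53, Σy = 82.1, Σxy = 1203, Σx² = 775, Σy² = 1953.87
Sxx = Σx² − (Σx)²/n = 775 − 702.25 = 72.75
Sxy = Σxy − (Σx)(Σy)/n = 1203 − 1087.825 = 115.175
Syy = Σy² − (Σy)²/n = 1953.87 − 1685.1025 = 268.7675
b = Sxy/Sxx = 115.175/72.75 = 1.583162
SSE = Syy − b·Sxy = 268.7675 − 1.583162·115.175 = 86.426873

86.43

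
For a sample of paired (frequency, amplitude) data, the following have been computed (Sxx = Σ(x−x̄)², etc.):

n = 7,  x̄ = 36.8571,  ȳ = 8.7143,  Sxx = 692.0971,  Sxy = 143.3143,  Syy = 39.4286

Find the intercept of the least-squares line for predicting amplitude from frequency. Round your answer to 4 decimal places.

1.0822

b = Sxy/Sxx = 143.3143/692.0971 = 0.207073
a = ȳ − b·x̄ = 8.7143 − 0.207073·36.8571 = 1.082207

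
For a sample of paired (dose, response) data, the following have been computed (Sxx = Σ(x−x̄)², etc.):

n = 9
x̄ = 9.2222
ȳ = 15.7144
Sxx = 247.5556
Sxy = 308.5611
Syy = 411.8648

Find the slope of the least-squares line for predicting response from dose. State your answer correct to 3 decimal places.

b = Sxy/Sxx = 308.5611/247.5556 = 1.246432

1.246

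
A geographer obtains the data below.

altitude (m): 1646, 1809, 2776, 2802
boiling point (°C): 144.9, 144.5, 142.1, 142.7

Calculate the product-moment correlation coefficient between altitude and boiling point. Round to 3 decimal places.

n = 4, Σx = 9033, Σy = 574.2, Σxy = 1294220.9, Σx² = 21539177, Σy² = 82431.96
Sxx = Σx² − (Σx)²/n = 21539177 − 20398772.25 = 1140404.75
Sxy = Σxy − (Σx)(Σy)/n = 1294220.9 − 1296687.15 = -2466.25
Syy = Σy² − (Σy)²/n = 82431.96 − 82426.41 = 5.55
r = Sxy/√(Sxx·Syy) = -2466.25/√(6329246.3625) = -2466.25/2515.799349 = -0.980305

-0.980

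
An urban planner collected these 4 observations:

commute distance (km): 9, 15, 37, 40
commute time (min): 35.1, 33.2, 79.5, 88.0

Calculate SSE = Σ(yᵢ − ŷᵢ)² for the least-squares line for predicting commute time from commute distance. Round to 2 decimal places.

88.67

n = 4, Σx = 101, Σy = 235.8, Σxy = 7275.4, Σx² = 3275, Σy² = 16398.5
Sxx = Σx² − (Σx)²/n = 3275 − 2550.25 = 724.75
Sxy = Σxy − (Σx)(Σy)/n = 7275.4 − 5953.95 = 1321.45
Syy = Σy² − (Σy)²/n = 16398.5 − 13900.41 = 2498.09
b = Sxy/Sxx = 1321.45/724.75 = 1.823318
SSE = Syy − b·Sxy = 2498.09 − 1.823318·1321.45 = 88.665919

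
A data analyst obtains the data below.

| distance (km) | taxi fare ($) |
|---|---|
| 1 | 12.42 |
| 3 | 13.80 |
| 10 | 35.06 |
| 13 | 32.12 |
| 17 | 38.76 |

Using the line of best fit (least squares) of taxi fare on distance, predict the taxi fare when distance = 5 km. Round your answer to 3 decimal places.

n = 5, Σx = 44, Σy = 132.16, Σxy = 1480.9, Σx² = 568
Sxx = Σx² − (Σx)²/n = 568 − 387.2 = 180.8
Sxy = Σxy − (Σx)(Σy)/n = 1480.9 − 1163.008 = 317.892
b = Sxy/Sxx = 317.892/180.8 = 1.758252
a = ȳ − b·x̄ = 26.432 − 1.758252·8.8 = 10.959381
ŷ(5) = a + b·5 = 10.959381 + 1.758252·5 = 19.750642

19.751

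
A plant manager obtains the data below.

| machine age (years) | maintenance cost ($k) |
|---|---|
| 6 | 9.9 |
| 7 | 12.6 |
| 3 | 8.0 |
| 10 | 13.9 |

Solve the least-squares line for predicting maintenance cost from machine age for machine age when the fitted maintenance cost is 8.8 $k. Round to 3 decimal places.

n = 4, Σx = 26, Σy = 44.4, Σxy = 310.6, Σx² = 194
Sxx = Σx² − (Σx)²/n = 194 − 169 = 25
Sxy = Σxy − (Σx)(Σy)/n = 310.6 − 288.6 = 22
b = Sxy/Sxx = 22/25 = 0.88
a = ȳ − b·x̄ = 11.1 − 0.88·6.5 = 5.38
Set a + b·x = 8.8: x = (8.8 − 5.38) / 0.88 = 3.886364

3.886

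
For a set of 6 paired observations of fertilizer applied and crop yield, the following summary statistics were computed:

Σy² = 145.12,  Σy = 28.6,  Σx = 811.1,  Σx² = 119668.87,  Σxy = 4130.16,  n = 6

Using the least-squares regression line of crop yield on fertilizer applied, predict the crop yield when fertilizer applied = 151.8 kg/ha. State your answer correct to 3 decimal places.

Sxx = Σx² − (Σx)²/n = 119668.87 − 109647.201667 = 10021.668333
Sxy = Σxy − (Σx)(Σy)/n = 4130.16 − 3866.243333 = 263.916667
b = Sxy/Sxx = 263.916667/10021.668333 = 0.026335
a = ȳ − b·x̄ = 4.766667 − 0.026335·135.183333 = 1.206667
ŷ(151.8) = a + b·151.8 = 1.206667 + 0.026335·151.8 = 5.204260

5.204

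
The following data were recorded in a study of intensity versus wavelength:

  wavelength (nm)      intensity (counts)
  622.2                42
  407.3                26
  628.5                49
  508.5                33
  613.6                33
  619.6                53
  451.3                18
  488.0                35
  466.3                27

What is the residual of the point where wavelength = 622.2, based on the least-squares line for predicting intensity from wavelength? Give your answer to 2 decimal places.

-2.52

n = 9, Σx = 4805.3, Σy = 316, Σxy = 175180.3, Σx² = 2626271.13
Sxx = Σx² − (Σx)²/n = 2626271.13 − 2565656.454444 = 60614.675556
Sxy = Σxy − (Σx)(Σy)/n = 175180.3 − 168719.422222 = 6460.877778
b = Sxy/Sxx = 6460.877778/60614.675556 = 0.106589
a = ȳ − b·x̄ = 35.111111 − 0.106589·533.922222 = -21.799302
ŷ(622.2) = -21.799302 + 0.106589·622.2 = 44.520580
residual = y − ŷ = 42 − 44.520580 = -2.520580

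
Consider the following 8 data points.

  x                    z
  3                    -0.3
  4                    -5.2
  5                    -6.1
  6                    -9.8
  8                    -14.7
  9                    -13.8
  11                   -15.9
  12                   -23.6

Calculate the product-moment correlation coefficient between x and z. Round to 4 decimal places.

-0.9639

n = 8, Σx = 58, Σy = -89.4, Σxy = -810.9, Σx² = 496, Σy² = 1376.68
Sxx = Σx² − (Σx)²/n = 496 − 420.5 = 75.5
Sxy = Σxy − (Σx)(Σy)/n = -810.9 − (-648.15) = -162.75
Syy = Σy² − (Σy)²/n = 1376.68 − 999.045 = 377.635
r = Sxy/√(Sxx·Syy) = -162.75/√(28511.4425) = -162.75/168.853317 = -0.963854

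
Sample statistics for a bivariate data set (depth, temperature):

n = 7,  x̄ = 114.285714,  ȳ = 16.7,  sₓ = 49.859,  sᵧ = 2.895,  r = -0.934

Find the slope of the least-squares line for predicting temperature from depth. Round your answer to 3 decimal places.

b = r · sᵧ/sₓ = -0.934 · 2.895/49.859 = -0.054232

-0.054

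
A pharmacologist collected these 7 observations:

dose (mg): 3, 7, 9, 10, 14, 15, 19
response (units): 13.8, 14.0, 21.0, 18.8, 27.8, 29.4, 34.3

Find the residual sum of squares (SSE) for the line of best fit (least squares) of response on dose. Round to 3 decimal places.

24.413

n = 7, Σx = 77, Σy = 159.1, Σxy = 1998.3, Σx² = 1021, Σy² = 3994.57
Sxx = Σx² − (Σx)²/n = 1021 − 847 = 174
Sxy = Σxy − (Σx)(Σy)/n = 1998.3 − 1750.1 = 248.2
Syy = Σy² − (Σy)²/n = 3994.57 − 3616.115714 = 378.454286
b = Sxy/Sxx = 248.2/174 = 1.426437
SSE = Syy − b·Sxy = 378.454286 − 1.426437·248.2 = 24.412677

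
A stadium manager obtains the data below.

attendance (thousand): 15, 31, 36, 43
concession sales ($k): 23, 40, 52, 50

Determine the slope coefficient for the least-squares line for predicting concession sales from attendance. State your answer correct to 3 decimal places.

1.061

n = 4, Σx = 125, Σy = 165, Σxy = 5607, Σx² = 4331
Sxx = Σx² − (Σx)²/n = 4331 − 3906.25 = 424.75
Sxy = Σxy − (Σx)(Σy)/n = 5607 − 5156.25 = 450.75
b = Sxy/Sxx = 450.75/424.75 = 1.061212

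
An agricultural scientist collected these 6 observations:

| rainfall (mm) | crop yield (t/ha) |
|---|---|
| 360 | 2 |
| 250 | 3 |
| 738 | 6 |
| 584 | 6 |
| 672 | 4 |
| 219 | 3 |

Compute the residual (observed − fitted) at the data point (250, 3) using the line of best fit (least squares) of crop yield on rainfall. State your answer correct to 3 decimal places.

0.288

n = 6, Σx = 2823, Σy = 24, Σxy = 12747, Σx² = 1577345
Sxx = Σx² − (Σx)²/n = 1577345 − 1328221.5 = 249123.5
Sxy = Σxy − (Σx)(Σy)/n = 12747 − 11292 = 1455
b = Sxy/Sxx = 1455/249123.5 = 0.005840
a = ȳ − b·x̄ = 4 − 0.005840·470.5 = 1.252056
ŷ(250) = 1.252056 + 0.005840·250 = 2.712175
residual = y − ŷ = 3 − 2.712175 = 0.287825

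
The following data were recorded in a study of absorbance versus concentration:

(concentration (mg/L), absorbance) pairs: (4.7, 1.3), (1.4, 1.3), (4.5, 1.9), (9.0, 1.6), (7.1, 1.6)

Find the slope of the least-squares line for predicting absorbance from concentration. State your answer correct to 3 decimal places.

n = 5, Σx = 26.7, Σy = 7.7, Σxy = 42.24, Σx² = 175.71
Sxx = Σx² − (Σx)²/n = 175.71 − 142.578 = 33.132
Sxy = Σxy − (Σx)(Σy)/n = 42.24 − 41.118 = 1.122
b = Sxy/Sxx = 1.122/33.132 = 0.033865

0.034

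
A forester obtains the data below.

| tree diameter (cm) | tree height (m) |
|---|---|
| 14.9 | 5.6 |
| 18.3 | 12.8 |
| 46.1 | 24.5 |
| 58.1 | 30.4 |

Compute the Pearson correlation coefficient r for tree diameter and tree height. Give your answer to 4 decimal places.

n = 4, Σx = 137.4, Σy = 73.3, Σxy = 3213.37, Σx² = 6057.72, Σy² = 1719.61
Sxx = Σx² − (Σx)²/n = 6057.72 − 4719.69 = 1338.03
Sxy = Σxy − (Σx)(Σy)/n = 3213.37 − 2517.855 = 695.515
Syy = Σy² − (Σy)²/n = 1719.61 − 1343.2225 = 376.3875
r = Sxy/√(Sxx·Syy) = 695.515/√(503617.766625) = 695.515/709.660318 = 0.980067

0.9801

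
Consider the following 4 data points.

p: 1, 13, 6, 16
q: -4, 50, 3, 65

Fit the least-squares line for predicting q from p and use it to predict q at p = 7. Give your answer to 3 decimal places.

n = 4, Σx = 36, Σy = 114, Σxy = 1704, Σx² = 462
Sxx = Σx² − (Σx)²/n = 462 − 324 = 138
Sxy = Σxy − (Σx)(Σy)/n = 1704 − 1026 = 678
b = Sxy/Sxx = 678/138 = 4.913043
a = ȳ − b·x̄ = 28.5 − 4.913043·9 = -15.717391
ŷ(7) = a + b·7 = -15.717391 + 4.913043·7 = 18.673913

18.674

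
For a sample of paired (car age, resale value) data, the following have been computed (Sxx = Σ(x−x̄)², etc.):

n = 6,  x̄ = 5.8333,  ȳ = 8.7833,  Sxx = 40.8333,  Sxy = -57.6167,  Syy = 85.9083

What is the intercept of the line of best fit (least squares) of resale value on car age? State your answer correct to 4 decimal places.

b = Sxy/Sxx = -57.6167/40.8333 = -1.411022
a = ȳ − b·x̄ = 8.7833 − (-1.411022)·5.8333 = 17.014217

17.0142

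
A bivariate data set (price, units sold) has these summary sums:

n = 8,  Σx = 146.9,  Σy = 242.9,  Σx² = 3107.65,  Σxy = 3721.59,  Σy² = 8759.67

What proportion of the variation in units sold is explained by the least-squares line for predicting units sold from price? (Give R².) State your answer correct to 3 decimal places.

Sxx = Σx² − (Σx)²/n = 3107.65 − 2697.45125 = 410.19875
Sxy = Σxy − (Σx)(Σy)/n = 3721.59 − 4460.25125 = -738.66125
Syy = Σy² − (Σy)²/n = 8759.67 − 7375.05125 = 1384.61875
R² = Sxy²/(Sxx·Syy) = (-738.66125)²/(410.19875·1384.61875) = 0.960652

0.961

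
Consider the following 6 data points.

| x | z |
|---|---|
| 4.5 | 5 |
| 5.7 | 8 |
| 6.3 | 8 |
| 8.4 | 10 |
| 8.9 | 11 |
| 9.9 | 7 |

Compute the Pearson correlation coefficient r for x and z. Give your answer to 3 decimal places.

0.573

n = 6, Σx = 43.7, Σy = 49, Σxy = 369.7, Σx² = 340.21, Σy² = 423
Sxx = Σx² − (Σx)²/n = 340.21 − 318.281667 = 21.928333
Sxy = Σxy − (Σx)(Σy)/n = 369.7 − 356.883333 = 12.816667
Syy = Σy² − (Σy)²/n = 423 − 400.166667 = 22.833333
r = Sxy/√(Sxx·Syy) = 12.816667/√(500.696944) = 12.816667/22.376258 = 0.572780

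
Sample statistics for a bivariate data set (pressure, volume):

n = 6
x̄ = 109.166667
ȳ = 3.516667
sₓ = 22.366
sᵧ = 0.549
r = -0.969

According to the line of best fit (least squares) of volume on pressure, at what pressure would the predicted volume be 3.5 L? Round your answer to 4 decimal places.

109.8674

b = r · sᵧ/sₓ = -0.969 · 0.549/22.366 = -0.023785
a = ȳ − b·x̄ = 3.516667 − (-0.023785)·109.166667 = 6.113224
Set a + b·x = 3.5: x = (3.5 − 6.113224) / (-0.023785) = 109.867395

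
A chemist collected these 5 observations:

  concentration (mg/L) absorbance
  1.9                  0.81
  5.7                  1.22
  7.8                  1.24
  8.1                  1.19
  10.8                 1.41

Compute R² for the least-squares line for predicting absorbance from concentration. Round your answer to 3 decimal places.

n = 5, Σx = 34.3, Σy = 5.87, Σxy = 43.032, Σx² = 279.19, Σy² = 7.0863
Sxx = Σx² − (Σx)²/n = 279.19 − 235.298 = 43.892
Sxy = Σxy − (Σx)(Σy)/n = 43.032 − 40.2682 = 2.7638
Syy = Σy² − (Σy)²/n = 7.0863 − 6.89138 = 0.19492
R² = Sxy²/(Sxx·Syy) = (2.7638)²/(43.892·0.19492) = 0.892836

0.893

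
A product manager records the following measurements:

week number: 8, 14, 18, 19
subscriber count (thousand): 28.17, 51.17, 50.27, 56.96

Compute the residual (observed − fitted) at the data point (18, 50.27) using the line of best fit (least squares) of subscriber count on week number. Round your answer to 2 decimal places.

-4.07

n = 4, Σx = 59, Σy = 186.57, Σxy = 2928.84, Σx² = 945
Sxx = Σx² − (Σx)²/n = 945 − 870.25 = 74.75
Sxy = Σxy − (Σx)(Σy)/n = 2928.84 − 2751.9075 = 176.9325
b = Sxy/Sxx = 176.9325/74.75 = 2.366990
a = ȳ − b·x̄ = 46.6425 − 2.366990·14.75 = 11.729398
ŷ(18) = 11.729398 + 2.366990·18 = 54.335217
residual = y − ŷ = 50.27 − 54.335217 = -4.065217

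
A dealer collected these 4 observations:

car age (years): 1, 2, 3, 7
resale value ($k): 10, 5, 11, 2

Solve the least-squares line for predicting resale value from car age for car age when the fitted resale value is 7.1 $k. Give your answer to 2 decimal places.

3.16

n = 4, Σx = 13, Σy = 28, Σxy = 67, Σx² = 63
Sxx = Σx² − (Σx)²/n = 63 − 42.25 = 20.75
Sxy = Σxy − (Σx)(Σy)/n = 67 − 91 = -24
b = Sxy/Sxx = -24/20.75 = -1.156627
a = ȳ − b·x̄ = 7 − (-1.156627)·3.25 = 10.759036
Set a + b·x = 7.1: x = (7.1 − 10.759036) / (-1.156627) = 3.163542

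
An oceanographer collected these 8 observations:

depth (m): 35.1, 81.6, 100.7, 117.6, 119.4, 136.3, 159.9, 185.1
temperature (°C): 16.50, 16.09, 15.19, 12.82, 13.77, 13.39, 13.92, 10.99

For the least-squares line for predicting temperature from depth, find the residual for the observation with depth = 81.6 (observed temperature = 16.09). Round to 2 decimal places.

0.79

n = 8, Σx = 935.7, Σy = 112.67, Σxy = 12658.611, Σx² = 124524.89
Sxx = Σx² − (Σx)²/n = 124524.89 − 109441.81125 = 15083.07875
Sxy = Σxy − (Σx)(Σy)/n = 12658.611 − 13178.164875 = -519.553875
b = Sxy/Sxx = -519.553875/15083.07875 = -0.034446
a = ȳ − b·x̄ = 14.08375 − (-0.034446)·116.9625 = 18.112657
ŷ(81.6) = 18.112657 + (-0.034446)·81.6 = 15.301852
residual = y − ŷ = 16.09 − 15.301852 = 0.788148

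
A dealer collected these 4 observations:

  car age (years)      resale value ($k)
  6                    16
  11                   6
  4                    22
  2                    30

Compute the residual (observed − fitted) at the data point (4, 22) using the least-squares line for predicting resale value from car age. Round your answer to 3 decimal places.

n = 4, Σx = 23, Σy = 74, Σxy = 310, Σx² = 177
Sxx = Σx² − (Σx)²/n = 177 − 132.25 = 44.75
Sxy = Σxy − (Σx)(Σy)/n = 310 − 425.5 = -115.5
b = Sxy/Sxx = -115.5/44.75 = -2.581006
a = ȳ − b·x̄ = 18.5 − (-2.581006)·5.75 = 33.340782
ŷ(4) = 33.340782 + (-2.581006)·4 = 23.016760
residual = y − ŷ = 22 − 23.016760 = -1.016760

-1.017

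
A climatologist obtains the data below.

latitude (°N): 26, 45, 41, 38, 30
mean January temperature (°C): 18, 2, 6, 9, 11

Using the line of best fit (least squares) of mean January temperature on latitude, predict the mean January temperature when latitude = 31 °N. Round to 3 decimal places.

12.859

n = 5, Σx = 180, Σy = 46, Σxy = 1476, Σx² = 6726
Sxx = Σx² − (Σx)²/n = 6726 − 6480 = 246
Sxy = Σxy − (Σx)(Σy)/n = 1476 − 1656 = -180
b = Sxy/Sxx = -180/246 = -0.731707
a = ȳ − b·x̄ = 9.2 − (-0.731707)·36 = 35.541463
ŷ(31) = a + b·31 = 35.541463 + (-0.731707)·31 = 12.858537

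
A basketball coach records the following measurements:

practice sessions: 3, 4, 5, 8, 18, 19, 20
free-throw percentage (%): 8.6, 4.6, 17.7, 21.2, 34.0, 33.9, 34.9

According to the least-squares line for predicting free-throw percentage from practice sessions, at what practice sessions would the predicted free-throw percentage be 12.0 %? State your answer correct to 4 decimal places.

4.5470

n = 7, Σx = 77, Σy = 154.9, Σxy = 2256.4, Σx² = 1199
Sxx = Σx² − (Σx)²/n = 1199 − 847 = 352
Sxy = Σxy − (Σx)(Σy)/n = 2256.4 − 1703.9 = 552.5
b = Sxy/Sxx = 552.5/352 = 1.569602
a = ȳ − b·x̄ = 22.128571 − 1.569602·11 = 4.862946
Set a + b·x = 12.0: x = (12.0 − 4.862946) / 1.569602 = 4.547046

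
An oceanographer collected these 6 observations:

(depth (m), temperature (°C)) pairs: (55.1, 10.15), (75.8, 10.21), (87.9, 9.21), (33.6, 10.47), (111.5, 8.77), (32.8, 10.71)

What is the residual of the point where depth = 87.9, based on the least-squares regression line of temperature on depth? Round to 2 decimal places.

-0.22

n = 6, Σx = 396.7, Σy = 59.52, Σxy = 3823.677, Σx² = 31145.11
Sxx = Σx² − (Σx)²/n = 31145.11 − 26228.481667 = 4916.628333
Sxy = Σxy − (Σx)(Σy)/n = 3823.677 − 3935.264 = -111.587
b = Sxy/Sxx = -111.587/4916.628333 = -0.022696
a = ȳ − b·x̄ = 9.92 − (-0.022696)·66.116667 = 11.420573
ŷ(87.9) = 11.420573 + (-0.022696)·87.9 = 9.425609
residual = y − ŷ = 9.21 − 9.425609 = -0.215609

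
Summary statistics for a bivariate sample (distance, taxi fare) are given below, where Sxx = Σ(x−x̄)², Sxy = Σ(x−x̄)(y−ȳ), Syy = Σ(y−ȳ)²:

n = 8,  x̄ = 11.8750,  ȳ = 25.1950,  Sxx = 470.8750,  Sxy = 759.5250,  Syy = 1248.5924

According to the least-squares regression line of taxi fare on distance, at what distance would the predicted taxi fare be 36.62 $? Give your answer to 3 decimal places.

18.958

b = Sxy/Sxx = 759.525/470.875 = 1.613008
a = ȳ − b·x̄ = 25.195 − 1.613008·11.875 = 6.040534
Set a + b·x = 36.62: x = (36.62 − 6.040534) / 1.613008 = 18.958041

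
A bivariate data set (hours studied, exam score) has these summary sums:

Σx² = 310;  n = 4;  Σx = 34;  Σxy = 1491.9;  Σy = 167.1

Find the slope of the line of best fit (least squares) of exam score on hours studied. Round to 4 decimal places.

Sxx = Σx² − (Σx)²/n = 310 − 289 = 21
Sxy = Σxy − (Σx)(Σy)/n = 1491.9 − 1420.35 = 71.55
b = Sxy/Sxx = 71.55/21 = 3.407143

3.4071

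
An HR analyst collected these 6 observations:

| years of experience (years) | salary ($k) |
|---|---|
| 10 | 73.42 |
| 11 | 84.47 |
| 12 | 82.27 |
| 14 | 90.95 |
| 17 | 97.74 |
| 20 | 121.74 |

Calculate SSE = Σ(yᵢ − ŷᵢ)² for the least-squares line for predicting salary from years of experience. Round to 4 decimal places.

n = 6, Σx = 84, Σy = 550.59, Σxy = 8020.29, Σx² = 1250, Σy² = 51939.6679
Sxx = Σx² − (Σx)²/n = 1250 − 1176 = 74
Sxy = Σxy − (Σx)(Σy)/n = 8020.29 − 7708.26 = 312.03
Syy = Σy² − (Σy)²/n = 51939.6679 − 50524.89135 = 1414.77655
b = Sxy/Sxx = 312.03/74 = 4.216622
SSE = Syy − b·Sxy = 1414.77655 − 4.216622·312.03 = 99.064105

99.0641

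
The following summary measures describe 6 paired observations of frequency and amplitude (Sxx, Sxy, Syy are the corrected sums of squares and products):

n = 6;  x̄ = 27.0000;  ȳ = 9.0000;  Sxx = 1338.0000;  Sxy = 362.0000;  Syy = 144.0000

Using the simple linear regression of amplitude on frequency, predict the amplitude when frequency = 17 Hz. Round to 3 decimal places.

6.294

b = Sxy/Sxx = 362/1338 = 0.270553
a = ȳ − b·x̄ = 9 − 0.270553·27 = 1.695067
ŷ(17) = a + b·17 = 1.695067 + 0.270553·17 = 6.294469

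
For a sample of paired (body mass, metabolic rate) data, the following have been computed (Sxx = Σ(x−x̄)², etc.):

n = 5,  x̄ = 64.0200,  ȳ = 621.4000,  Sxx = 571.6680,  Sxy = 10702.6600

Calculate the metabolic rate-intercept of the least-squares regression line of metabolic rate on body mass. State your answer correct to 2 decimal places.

-577.17

b = Sxy/Sxx = 10702.66/571.668 = 18.721811
a = ȳ − b·x̄ = 621.4 − 18.721811·64.02 = -577.170312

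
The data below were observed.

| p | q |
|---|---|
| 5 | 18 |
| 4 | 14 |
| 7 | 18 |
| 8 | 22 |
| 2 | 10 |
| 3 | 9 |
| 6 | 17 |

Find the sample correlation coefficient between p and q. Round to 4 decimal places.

0.9386

n = 7, Σx = 35, Σy = 108, Σxy = 597, Σx² = 203, Σy² = 1798
Sxx = Σx² − (Σx)²/n = 203 − 175 = 28
Sxy = Σxy − (Σx)(Σy)/n = 597 − 540 = 57
Syy = Σy² − (Σy)²/n = 1798 − 1666.285714 = 131.714286
r = Sxy/√(Sxx·Syy) = 57/√(3688) = 57/60.728906 = 0.938598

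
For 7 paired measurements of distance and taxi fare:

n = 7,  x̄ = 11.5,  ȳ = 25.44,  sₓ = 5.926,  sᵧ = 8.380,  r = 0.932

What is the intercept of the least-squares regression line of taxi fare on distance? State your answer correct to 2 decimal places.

b = r · sᵧ/sₓ = 0.932 · 8.38/5.926 = 1.317948
a = ȳ − b·x̄ = 25.44 − 1.317948·11.5 = 10.283598

10.28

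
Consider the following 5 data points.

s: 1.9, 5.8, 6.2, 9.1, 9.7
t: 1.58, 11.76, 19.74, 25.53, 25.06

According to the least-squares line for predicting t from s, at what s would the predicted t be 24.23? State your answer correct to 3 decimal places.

n = 5, Σx = 32.7, Σy = 83.67, Σxy = 669.003, Σx² = 252.59
Sxx = Σx² − (Σx)²/n = 252.59 − 213.858 = 38.732
Sxy = Σxy − (Σx)(Σy)/n = 669.003 − 547.2018 = 121.8012
b = Sxy/Sxx = 121.8012/38.732 = 3.144718
a = ȳ − b·x̄ = 16.734 − 3.144718·6.54 = -3.832453
Set a + b·x = 24.23: x = (24.23 − (-3.832453)) / 3.144718 = 8.923680

8.924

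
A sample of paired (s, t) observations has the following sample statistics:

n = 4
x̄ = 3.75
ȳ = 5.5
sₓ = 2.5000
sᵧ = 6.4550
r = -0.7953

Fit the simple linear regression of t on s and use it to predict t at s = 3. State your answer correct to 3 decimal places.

7.040

b = r · sᵧ/sₓ = -0.7953 · 6.455/2.5 = -2.053465
a = ȳ − b·x̄ = 5.5 − (-2.053465)·3.75 = 13.200492
ŷ(3) = a + b·3 = 13.200492 + (-2.053465)·3 = 7.040098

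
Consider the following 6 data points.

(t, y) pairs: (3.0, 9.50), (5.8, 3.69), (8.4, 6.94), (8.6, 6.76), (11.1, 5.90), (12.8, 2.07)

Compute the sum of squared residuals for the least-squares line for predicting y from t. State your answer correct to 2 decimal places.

19.47

n = 6, Σx = 49.7, Σy = 34.86, Σxy = 258.32, Σx² = 474.21, Σy² = 236.8222
Sxx = Σx² − (Σx)²/n = 474.21 − 411.681667 = 62.528333
Sxy = Σxy − (Σx)(Σy)/n = 258.32 − 288.757 = -30.437
Syy = Σy² − (Σy)²/n = 236.8222 − 202.5366 = 34.2856
b = Sxy/Sxx = -30.437/62.528333 = -0.486771
SSE = Syy − b·Sxy = 34.2856 − (-0.486771)·(-30.437) = 19.469741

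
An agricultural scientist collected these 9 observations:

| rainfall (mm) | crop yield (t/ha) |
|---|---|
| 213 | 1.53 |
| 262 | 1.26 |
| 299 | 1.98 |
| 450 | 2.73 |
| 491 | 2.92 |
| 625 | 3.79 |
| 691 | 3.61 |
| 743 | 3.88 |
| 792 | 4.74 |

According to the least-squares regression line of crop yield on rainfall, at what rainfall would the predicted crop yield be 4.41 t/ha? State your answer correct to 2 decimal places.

786.01

n = 9, Σx = 4566, Σy = 26.44, Σxy = 15410.43, Σx² = 2694414
Sxx = Σx² − (Σx)²/n = 2694414 − 2316484 = 377930
Sxy = Σxy − (Σx)(Σy)/n = 15410.43 − 13413.893333 = 1996.536667
b = Sxy/Sxx = 1996.536667/377930 = 0.005283
a = ȳ − b·x̄ = 2.937778 − 0.005283·507.333333 = 0.257626
Set a + b·x = 4.41: x = (4.41 − 0.257626) / 0.005283 = 786.014388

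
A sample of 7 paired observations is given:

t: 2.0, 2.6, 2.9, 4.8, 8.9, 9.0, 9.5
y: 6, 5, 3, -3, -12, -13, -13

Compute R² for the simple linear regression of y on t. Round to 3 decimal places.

0.991

n = 7, Σx = 39.7, Σy = -27, Σxy = -328, Σx² = 292.67, Σy² = 561
Sxx = Σx² − (Σx)²/n = 292.67 − 225.155714 = 67.514286
Sxy = Σxy − (Σx)(Σy)/n = -328 − (-153.128571) = -174.871429
Syy = Σy² − (Σy)²/n = 561 − 104.142857 = 456.857143
R² = Sxy²/(Sxx·Syy) = (-174.871429)²/(67.514286·456.857143) = 0.991429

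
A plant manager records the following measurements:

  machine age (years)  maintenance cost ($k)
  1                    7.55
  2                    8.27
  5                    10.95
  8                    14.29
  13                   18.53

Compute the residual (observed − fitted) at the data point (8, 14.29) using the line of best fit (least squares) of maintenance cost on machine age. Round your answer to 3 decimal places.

0.320

n = 5, Σx = 29, Σy = 59.59, Σxy = 434.05, Σx² = 263
Sxx = Σx² − (Σx)²/n = 263 − 168.2 = 94.8
Sxy = Σxy − (Σx)(Σy)/n = 434.05 − 345.622 = 88.428
b = Sxy/Sxx = 88.428/94.8 = 0.932785
a = ȳ − b·x̄ = 11.918 − 0.932785·5.8 = 6.507848
ŷ(8) = 6.507848 + 0.932785·8 = 13.970127
residual = y − ŷ = 14.29 − 13.970127 = 0.319873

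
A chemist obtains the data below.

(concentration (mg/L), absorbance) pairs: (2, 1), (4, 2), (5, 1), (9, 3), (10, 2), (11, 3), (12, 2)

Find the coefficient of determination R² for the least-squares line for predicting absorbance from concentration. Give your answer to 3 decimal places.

n = 7, Σx = 53, Σy = 14, Σxy = 119, Σx² = 491, Σy² = 32
Sxx = Σx² − (Σx)²/n = 491 − 401.285714 = 89.714286
Sxy = Σxy − (Σx)(Σy)/n = 119 − 106 = 13
Syy = Σy² − (Σy)²/n = 32 − 28 = 4
R² = Sxy²/(Sxx·Syy) = (13)²/(89.714286·4) = 0.470939

0.471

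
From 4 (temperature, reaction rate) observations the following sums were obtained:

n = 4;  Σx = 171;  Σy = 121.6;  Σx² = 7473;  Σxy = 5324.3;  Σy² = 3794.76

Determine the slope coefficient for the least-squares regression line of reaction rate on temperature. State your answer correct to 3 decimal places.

0.774

Sxx = Σx² − (Σx)²/n = 7473 − 7310.25 = 162.75
Sxy = Σxy − (Σx)(Σy)/n = 5324.3 − 5198.4 = 125.9
b = Sxy/Sxx = 125.9/162.75 = 0.773579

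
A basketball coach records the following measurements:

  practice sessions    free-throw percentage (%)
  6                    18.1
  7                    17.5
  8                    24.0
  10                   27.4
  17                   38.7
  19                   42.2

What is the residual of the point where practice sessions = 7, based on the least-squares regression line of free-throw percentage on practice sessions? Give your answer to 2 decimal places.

-2.70

n = 6, Σx = 67, Σy = 167.9, Σxy = 2156.8, Σx² = 899
Sxx = Σx² − (Σx)²/n = 899 − 748.166667 = 150.833333
Sxy = Σxy − (Σx)(Σy)/n = 2156.8 − 1874.883333 = 281.916667
b = Sxy/Sxx = 281.916667/150.833333 = 1.869061
a = ȳ − b·x̄ = 27.983333 − 1.869061·11.166667 = 7.112155
ŷ(7) = 7.112155 + 1.869061·7 = 20.195580
residual = y − ŷ = 17.5 − 20.195580 = -2.695580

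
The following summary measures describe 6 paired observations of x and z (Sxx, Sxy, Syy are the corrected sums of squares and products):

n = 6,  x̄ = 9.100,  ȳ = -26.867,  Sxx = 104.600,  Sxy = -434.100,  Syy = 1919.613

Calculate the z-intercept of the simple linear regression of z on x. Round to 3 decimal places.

b = Sxy/Sxx = -434.1/104.6 = -4.150096
a = ȳ − b·x̄ = -26.867 − (-4.150096)·9.1 = 10.898870

10.899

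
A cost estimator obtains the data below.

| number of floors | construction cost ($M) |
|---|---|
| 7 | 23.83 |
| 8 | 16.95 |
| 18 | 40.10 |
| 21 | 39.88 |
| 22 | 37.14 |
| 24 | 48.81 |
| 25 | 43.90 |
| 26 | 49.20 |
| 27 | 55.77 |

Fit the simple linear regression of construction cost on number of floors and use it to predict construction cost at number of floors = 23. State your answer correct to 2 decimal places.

n = 9, Σx = 178, Σy = 355.58, Σxy = 7732.7, Σx² = 3968
Sxx = Σx² − (Σx)²/n = 3968 − 3520.444444 = 447.555556
Sxy = Σxy − (Σx)(Σy)/n = 7732.7 − 7032.582222 = 700.117778
b = Sxy/Sxx = 700.117778/447.555556 = 1.564315
a = ȳ − b·x̄ = 39.508889 − 1.564315·19.777778 = 8.570218
ŷ(23) = a + b·23 = 8.570218 + 1.564315·23 = 44.549459

44.55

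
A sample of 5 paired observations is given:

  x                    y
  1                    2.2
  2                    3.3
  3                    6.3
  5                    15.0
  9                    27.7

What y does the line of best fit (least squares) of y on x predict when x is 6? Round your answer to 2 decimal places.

17.60

n = 5, Σx = 20, Σy = 54.5, Σxy = 352, Σx² = 120
Sxx = Σx² − (Σx)²/n = 120 − 80 = 40
Sxy = Σxy − (Σx)(Σy)/n = 352 − 218 = 134
b = Sxy/Sxx = 134/40 = 3.35
a = ȳ − b·x̄ = 10.9 − 3.35·4 = -2.5
ŷ(6) = a + b·6 = -2.5 + 3.35·6 = 17.6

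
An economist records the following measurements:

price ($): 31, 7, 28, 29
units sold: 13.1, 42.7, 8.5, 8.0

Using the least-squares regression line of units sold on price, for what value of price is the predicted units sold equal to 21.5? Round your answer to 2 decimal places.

21.36

n = 4, Σx = 95, Σy = 72.3, Σxy = 1175, Σx² = 2635
Sxx = Σx² − (Σx)²/n = 2635 − 2256.25 = 378.75
Sxy = Σxy − (Σx)(Σy)/n = 1175 − 1717.125 = -542.125
b = Sxy/Sxx = -542.125/378.75 = -1.431353
a = ȳ − b·x̄ = 18.075 − (-1.431353)·23.75 = 52.069637
Set a + b·x = 21.5: x = (21.5 − 52.069637) / (-1.431353) = 21.357159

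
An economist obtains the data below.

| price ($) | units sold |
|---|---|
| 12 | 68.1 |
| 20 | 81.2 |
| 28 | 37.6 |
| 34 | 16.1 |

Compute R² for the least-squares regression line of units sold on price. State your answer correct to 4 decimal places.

0.7430

n = 4, Σx = 94, Σy = 203, Σxy = 4041.4, Σx² = 2484, Σy² = 12904.02
Sxx = Σx² − (Σx)²/n = 2484 − 2209 = 275
Sxy = Σxy − (Σx)(Σy)/n = 4041.4 − 4770.5 = -729.1
Syy = Σy² − (Σy)²/n = 12904.02 − 10302.25 = 2601.77
R² = Sxy²/(Sxx·Syy) = (-729.1)²/(275·2601.77) = 0.742972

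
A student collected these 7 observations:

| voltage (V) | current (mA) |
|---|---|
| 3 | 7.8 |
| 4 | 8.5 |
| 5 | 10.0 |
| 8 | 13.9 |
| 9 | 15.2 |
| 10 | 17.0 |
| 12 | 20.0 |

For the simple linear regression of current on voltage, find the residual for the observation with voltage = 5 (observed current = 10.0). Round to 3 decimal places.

-0.075

n = 7, Σx = 51, Σy = 92.4, Σxy = 765.4, Σx² = 439
Sxx = Σx² − (Σx)²/n = 439 − 371.571429 = 67.428571
Sxy = Σxy − (Σx)(Σy)/n = 765.4 − 673.2 = 92.2
b = Sxy/Sxx = 92.2/67.428571 = 1.367373
a = ȳ − b·x̄ = 13.2 − 1.367373·7.285714 = 3.237712
ŷ(5) = 3.237712 + 1.367373·5 = 10.074576
residual = y − ŷ = 10.0 − 10.074576 = -0.074576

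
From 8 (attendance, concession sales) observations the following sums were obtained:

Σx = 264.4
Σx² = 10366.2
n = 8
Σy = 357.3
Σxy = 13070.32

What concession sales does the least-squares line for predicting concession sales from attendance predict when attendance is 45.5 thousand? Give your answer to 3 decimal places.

Sxx = Σx² − (Σx)²/n = 10366.2 − 8738.42 = 1627.78
Sxy = Σxy − (Σx)(Σy)/n = 13070.32 − 11808.765 = 1261.555
b = Sxy/Sxx = 1261.555/1627.78 = 0.775016
a = ȳ − b·x̄ = 44.6625 − 0.775016·33.05 = 19.048232
ŷ(45.5) = a + b·45.5 = 19.048232 + 0.775016·45.5 = 54.311445

54.311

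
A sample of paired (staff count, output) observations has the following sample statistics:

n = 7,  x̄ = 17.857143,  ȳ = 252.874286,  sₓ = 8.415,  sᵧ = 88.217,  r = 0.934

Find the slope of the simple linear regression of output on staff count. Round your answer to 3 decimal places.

b = r · sᵧ/sₓ = 0.934 · 88.217/8.415 = 9.791406

9.791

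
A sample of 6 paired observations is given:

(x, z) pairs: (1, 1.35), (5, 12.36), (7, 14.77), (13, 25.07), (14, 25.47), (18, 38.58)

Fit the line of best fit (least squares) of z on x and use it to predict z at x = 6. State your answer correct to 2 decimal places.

12.27

n = 6, Σx = 58, Σy = 117.6, Σxy = 1543.47, Σx² = 764
Sxx = Σx² − (Σx)²/n = 764 − 560.666667 = 203.333333
Sxy = Σxy − (Σx)(Σy)/n = 1543.47 − 1136.8 = 406.67
b = Sxy/Sxx = 406.67/203.333333 = 2.000016
a = ȳ − b·x̄ = 19.6 − 2.000016·9.666667 = 0.266508
ŷ(6) = a + b·6 = 0.266508 + 2.000016·6 = 12.266607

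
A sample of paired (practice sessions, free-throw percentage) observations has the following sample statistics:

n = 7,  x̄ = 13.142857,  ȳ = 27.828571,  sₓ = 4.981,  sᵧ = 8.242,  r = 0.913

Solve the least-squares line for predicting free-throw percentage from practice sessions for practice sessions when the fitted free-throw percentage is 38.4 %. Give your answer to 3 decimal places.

b = r · sᵧ/sₓ = 0.913 · 8.242/4.981 = 1.510730
a = ȳ − b·x̄ = 27.828571 − 1.510730·13.142857 = 7.973263
Set a + b·x = 38.4: x = (38.4 − 7.973263) / 1.510730 = 20.140421

20.140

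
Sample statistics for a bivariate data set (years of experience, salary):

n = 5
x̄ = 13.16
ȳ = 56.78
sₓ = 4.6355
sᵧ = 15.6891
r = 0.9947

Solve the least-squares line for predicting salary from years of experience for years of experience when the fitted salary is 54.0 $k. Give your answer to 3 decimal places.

b = r · sᵧ/sₓ = 0.9947 · 15.6891/4.6355 = 3.366616
a = ȳ − b·x̄ = 56.78 − 3.366616·13.16 = 12.475335
Set a + b·x = 54.0: x = (54.0 − 12.475335) / 3.366616 = 12.334245

12.334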